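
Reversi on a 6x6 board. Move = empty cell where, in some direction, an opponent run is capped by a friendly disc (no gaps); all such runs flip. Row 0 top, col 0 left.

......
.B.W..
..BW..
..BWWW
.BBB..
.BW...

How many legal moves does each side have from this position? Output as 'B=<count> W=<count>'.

Answer: B=7 W=7

Derivation:
-- B to move --
(0,2): no bracket -> illegal
(0,3): flips 3 -> legal
(0,4): flips 1 -> legal
(1,2): no bracket -> illegal
(1,4): flips 1 -> legal
(2,4): flips 2 -> legal
(2,5): flips 1 -> legal
(4,4): flips 1 -> legal
(4,5): no bracket -> illegal
(5,3): flips 1 -> legal
B mobility = 7
-- W to move --
(0,0): flips 2 -> legal
(0,1): no bracket -> illegal
(0,2): no bracket -> illegal
(1,0): no bracket -> illegal
(1,2): flips 3 -> legal
(2,0): no bracket -> illegal
(2,1): flips 1 -> legal
(3,0): flips 1 -> legal
(3,1): flips 2 -> legal
(4,0): no bracket -> illegal
(4,4): no bracket -> illegal
(5,0): flips 3 -> legal
(5,3): flips 1 -> legal
(5,4): no bracket -> illegal
W mobility = 7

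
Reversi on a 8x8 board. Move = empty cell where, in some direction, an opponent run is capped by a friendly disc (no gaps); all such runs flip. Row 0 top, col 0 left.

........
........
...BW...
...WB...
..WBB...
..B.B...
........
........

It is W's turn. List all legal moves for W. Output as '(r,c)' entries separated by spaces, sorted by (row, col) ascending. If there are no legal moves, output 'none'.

Answer: (1,3) (2,2) (3,5) (4,5) (5,3) (5,5) (6,2) (6,4)

Derivation:
(1,2): no bracket -> illegal
(1,3): flips 1 -> legal
(1,4): no bracket -> illegal
(2,2): flips 1 -> legal
(2,5): no bracket -> illegal
(3,2): no bracket -> illegal
(3,5): flips 1 -> legal
(4,1): no bracket -> illegal
(4,5): flips 2 -> legal
(5,1): no bracket -> illegal
(5,3): flips 1 -> legal
(5,5): flips 1 -> legal
(6,1): no bracket -> illegal
(6,2): flips 1 -> legal
(6,3): no bracket -> illegal
(6,4): flips 3 -> legal
(6,5): no bracket -> illegal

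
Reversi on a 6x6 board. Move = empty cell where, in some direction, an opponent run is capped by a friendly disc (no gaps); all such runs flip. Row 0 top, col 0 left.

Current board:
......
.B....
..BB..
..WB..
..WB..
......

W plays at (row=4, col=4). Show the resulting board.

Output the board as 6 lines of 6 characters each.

Place W at (4,4); scan 8 dirs for brackets.
Dir NW: opp run (3,3) (2,2) (1,1), next='.' -> no flip
Dir N: first cell '.' (not opp) -> no flip
Dir NE: first cell '.' (not opp) -> no flip
Dir W: opp run (4,3) capped by W -> flip
Dir E: first cell '.' (not opp) -> no flip
Dir SW: first cell '.' (not opp) -> no flip
Dir S: first cell '.' (not opp) -> no flip
Dir SE: first cell '.' (not opp) -> no flip
All flips: (4,3)

Answer: ......
.B....
..BB..
..WB..
..WWW.
......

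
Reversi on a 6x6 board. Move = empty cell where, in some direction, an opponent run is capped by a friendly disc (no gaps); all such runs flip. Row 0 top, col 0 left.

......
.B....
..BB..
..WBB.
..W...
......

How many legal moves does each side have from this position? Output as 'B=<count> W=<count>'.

-- B to move --
(2,1): no bracket -> illegal
(3,1): flips 1 -> legal
(4,1): flips 1 -> legal
(4,3): no bracket -> illegal
(5,1): flips 1 -> legal
(5,2): flips 2 -> legal
(5,3): no bracket -> illegal
B mobility = 4
-- W to move --
(0,0): no bracket -> illegal
(0,1): no bracket -> illegal
(0,2): no bracket -> illegal
(1,0): no bracket -> illegal
(1,2): flips 1 -> legal
(1,3): no bracket -> illegal
(1,4): flips 1 -> legal
(2,0): no bracket -> illegal
(2,1): no bracket -> illegal
(2,4): flips 1 -> legal
(2,5): no bracket -> illegal
(3,1): no bracket -> illegal
(3,5): flips 2 -> legal
(4,3): no bracket -> illegal
(4,4): no bracket -> illegal
(4,5): no bracket -> illegal
W mobility = 4

Answer: B=4 W=4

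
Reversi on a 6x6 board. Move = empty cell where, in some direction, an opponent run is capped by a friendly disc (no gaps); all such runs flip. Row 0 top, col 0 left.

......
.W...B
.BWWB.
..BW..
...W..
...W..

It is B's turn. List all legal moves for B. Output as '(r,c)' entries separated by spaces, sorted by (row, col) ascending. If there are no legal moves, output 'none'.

Answer: (0,1) (1,2) (1,4) (3,4) (4,2) (5,4)

Derivation:
(0,0): no bracket -> illegal
(0,1): flips 1 -> legal
(0,2): no bracket -> illegal
(1,0): no bracket -> illegal
(1,2): flips 1 -> legal
(1,3): no bracket -> illegal
(1,4): flips 1 -> legal
(2,0): no bracket -> illegal
(3,1): no bracket -> illegal
(3,4): flips 1 -> legal
(4,2): flips 1 -> legal
(4,4): no bracket -> illegal
(5,2): no bracket -> illegal
(5,4): flips 1 -> legal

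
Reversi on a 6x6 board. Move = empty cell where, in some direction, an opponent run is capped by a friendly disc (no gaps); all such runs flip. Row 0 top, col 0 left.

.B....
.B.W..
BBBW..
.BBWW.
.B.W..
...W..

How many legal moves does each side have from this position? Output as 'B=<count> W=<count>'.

-- B to move --
(0,2): no bracket -> illegal
(0,3): no bracket -> illegal
(0,4): flips 1 -> legal
(1,2): no bracket -> illegal
(1,4): flips 1 -> legal
(2,4): flips 1 -> legal
(2,5): no bracket -> illegal
(3,5): flips 2 -> legal
(4,2): no bracket -> illegal
(4,4): flips 1 -> legal
(4,5): no bracket -> illegal
(5,2): no bracket -> illegal
(5,4): flips 1 -> legal
B mobility = 6
-- W to move --
(0,0): flips 2 -> legal
(0,2): no bracket -> illegal
(1,0): flips 2 -> legal
(1,2): no bracket -> illegal
(3,0): flips 2 -> legal
(4,0): flips 2 -> legal
(4,2): no bracket -> illegal
(5,0): flips 2 -> legal
(5,1): no bracket -> illegal
(5,2): no bracket -> illegal
W mobility = 5

Answer: B=6 W=5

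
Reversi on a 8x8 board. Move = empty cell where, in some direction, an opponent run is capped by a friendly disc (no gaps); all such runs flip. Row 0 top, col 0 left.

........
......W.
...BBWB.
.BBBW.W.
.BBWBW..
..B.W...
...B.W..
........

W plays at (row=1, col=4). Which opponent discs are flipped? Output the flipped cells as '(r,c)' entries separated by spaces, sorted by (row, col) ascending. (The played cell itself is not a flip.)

Dir NW: first cell '.' (not opp) -> no flip
Dir N: first cell '.' (not opp) -> no flip
Dir NE: first cell '.' (not opp) -> no flip
Dir W: first cell '.' (not opp) -> no flip
Dir E: first cell '.' (not opp) -> no flip
Dir SW: opp run (2,3) (3,2) (4,1), next='.' -> no flip
Dir S: opp run (2,4) capped by W -> flip
Dir SE: first cell 'W' (not opp) -> no flip

Answer: (2,4)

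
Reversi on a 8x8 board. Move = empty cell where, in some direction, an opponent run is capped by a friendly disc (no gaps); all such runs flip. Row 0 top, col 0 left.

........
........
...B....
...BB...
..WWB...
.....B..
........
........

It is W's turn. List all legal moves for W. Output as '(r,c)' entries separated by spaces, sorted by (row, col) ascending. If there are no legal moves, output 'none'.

Answer: (1,3) (2,4) (2,5) (4,5)

Derivation:
(1,2): no bracket -> illegal
(1,3): flips 2 -> legal
(1,4): no bracket -> illegal
(2,2): no bracket -> illegal
(2,4): flips 1 -> legal
(2,5): flips 1 -> legal
(3,2): no bracket -> illegal
(3,5): no bracket -> illegal
(4,5): flips 1 -> legal
(4,6): no bracket -> illegal
(5,3): no bracket -> illegal
(5,4): no bracket -> illegal
(5,6): no bracket -> illegal
(6,4): no bracket -> illegal
(6,5): no bracket -> illegal
(6,6): no bracket -> illegal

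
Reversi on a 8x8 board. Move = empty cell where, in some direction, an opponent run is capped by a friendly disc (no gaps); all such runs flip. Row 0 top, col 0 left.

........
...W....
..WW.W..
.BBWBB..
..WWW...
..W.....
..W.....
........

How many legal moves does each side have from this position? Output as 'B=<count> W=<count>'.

Answer: B=9 W=9

Derivation:
-- B to move --
(0,2): no bracket -> illegal
(0,3): no bracket -> illegal
(0,4): flips 2 -> legal
(1,1): no bracket -> illegal
(1,2): flips 2 -> legal
(1,4): flips 1 -> legal
(1,5): flips 1 -> legal
(1,6): flips 1 -> legal
(2,1): no bracket -> illegal
(2,4): no bracket -> illegal
(2,6): no bracket -> illegal
(3,6): no bracket -> illegal
(4,1): no bracket -> illegal
(4,5): no bracket -> illegal
(5,1): no bracket -> illegal
(5,3): flips 2 -> legal
(5,4): flips 2 -> legal
(5,5): no bracket -> illegal
(6,1): flips 2 -> legal
(6,3): no bracket -> illegal
(7,1): no bracket -> illegal
(7,2): flips 3 -> legal
(7,3): no bracket -> illegal
B mobility = 9
-- W to move --
(2,0): flips 1 -> legal
(2,1): flips 1 -> legal
(2,4): flips 1 -> legal
(2,6): flips 1 -> legal
(3,0): flips 2 -> legal
(3,6): flips 2 -> legal
(4,0): flips 1 -> legal
(4,1): flips 1 -> legal
(4,5): flips 2 -> legal
(4,6): no bracket -> illegal
W mobility = 9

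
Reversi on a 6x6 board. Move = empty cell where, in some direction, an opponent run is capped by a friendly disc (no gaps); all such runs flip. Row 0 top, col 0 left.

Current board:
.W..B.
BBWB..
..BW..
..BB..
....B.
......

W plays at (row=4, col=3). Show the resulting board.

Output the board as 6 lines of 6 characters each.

Answer: .W..B.
BBWB..
..BW..
..BW..
...WB.
......

Derivation:
Place W at (4,3); scan 8 dirs for brackets.
Dir NW: opp run (3,2), next='.' -> no flip
Dir N: opp run (3,3) capped by W -> flip
Dir NE: first cell '.' (not opp) -> no flip
Dir W: first cell '.' (not opp) -> no flip
Dir E: opp run (4,4), next='.' -> no flip
Dir SW: first cell '.' (not opp) -> no flip
Dir S: first cell '.' (not opp) -> no flip
Dir SE: first cell '.' (not opp) -> no flip
All flips: (3,3)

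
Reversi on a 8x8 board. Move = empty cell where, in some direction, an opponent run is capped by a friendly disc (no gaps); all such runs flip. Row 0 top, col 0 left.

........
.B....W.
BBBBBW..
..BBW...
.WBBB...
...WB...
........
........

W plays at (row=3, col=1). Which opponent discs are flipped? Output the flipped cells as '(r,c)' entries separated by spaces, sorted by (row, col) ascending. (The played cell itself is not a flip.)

Answer: (3,2) (3,3) (4,2)

Derivation:
Dir NW: opp run (2,0), next=edge -> no flip
Dir N: opp run (2,1) (1,1), next='.' -> no flip
Dir NE: opp run (2,2), next='.' -> no flip
Dir W: first cell '.' (not opp) -> no flip
Dir E: opp run (3,2) (3,3) capped by W -> flip
Dir SW: first cell '.' (not opp) -> no flip
Dir S: first cell 'W' (not opp) -> no flip
Dir SE: opp run (4,2) capped by W -> flip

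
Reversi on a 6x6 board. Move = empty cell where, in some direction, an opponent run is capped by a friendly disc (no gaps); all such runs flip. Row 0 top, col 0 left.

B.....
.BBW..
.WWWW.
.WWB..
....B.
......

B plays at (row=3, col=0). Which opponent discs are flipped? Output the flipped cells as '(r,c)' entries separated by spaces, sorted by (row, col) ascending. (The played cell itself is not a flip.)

Dir NW: edge -> no flip
Dir N: first cell '.' (not opp) -> no flip
Dir NE: opp run (2,1) capped by B -> flip
Dir W: edge -> no flip
Dir E: opp run (3,1) (3,2) capped by B -> flip
Dir SW: edge -> no flip
Dir S: first cell '.' (not opp) -> no flip
Dir SE: first cell '.' (not opp) -> no flip

Answer: (2,1) (3,1) (3,2)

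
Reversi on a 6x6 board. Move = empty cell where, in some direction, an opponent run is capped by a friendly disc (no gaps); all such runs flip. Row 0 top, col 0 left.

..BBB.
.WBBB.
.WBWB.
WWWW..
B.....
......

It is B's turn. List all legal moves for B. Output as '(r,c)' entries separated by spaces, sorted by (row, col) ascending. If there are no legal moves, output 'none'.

(0,0): flips 1 -> legal
(0,1): no bracket -> illegal
(1,0): flips 1 -> legal
(2,0): flips 3 -> legal
(3,4): flips 1 -> legal
(4,1): flips 2 -> legal
(4,2): flips 2 -> legal
(4,3): flips 2 -> legal
(4,4): flips 1 -> legal

Answer: (0,0) (1,0) (2,0) (3,4) (4,1) (4,2) (4,3) (4,4)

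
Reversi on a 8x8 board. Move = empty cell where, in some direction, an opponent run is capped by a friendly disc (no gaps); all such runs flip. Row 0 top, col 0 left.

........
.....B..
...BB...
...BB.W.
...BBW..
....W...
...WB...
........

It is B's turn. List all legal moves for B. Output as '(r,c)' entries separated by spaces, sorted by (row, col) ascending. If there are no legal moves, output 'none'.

Answer: (4,6) (5,6) (6,2) (6,5)

Derivation:
(2,5): no bracket -> illegal
(2,6): no bracket -> illegal
(2,7): no bracket -> illegal
(3,5): no bracket -> illegal
(3,7): no bracket -> illegal
(4,6): flips 1 -> legal
(4,7): no bracket -> illegal
(5,2): no bracket -> illegal
(5,3): no bracket -> illegal
(5,5): no bracket -> illegal
(5,6): flips 1 -> legal
(6,2): flips 1 -> legal
(6,5): flips 1 -> legal
(7,2): no bracket -> illegal
(7,3): no bracket -> illegal
(7,4): no bracket -> illegal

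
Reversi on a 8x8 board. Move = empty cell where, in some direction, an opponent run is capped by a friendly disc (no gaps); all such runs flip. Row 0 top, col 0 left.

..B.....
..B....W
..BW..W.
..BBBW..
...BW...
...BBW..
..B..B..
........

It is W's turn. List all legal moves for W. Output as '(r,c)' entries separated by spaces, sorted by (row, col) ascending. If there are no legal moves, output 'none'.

Answer: (0,1) (1,1) (2,1) (2,4) (3,1) (4,1) (4,2) (4,5) (5,2) (6,3) (6,4) (7,1) (7,5)

Derivation:
(0,1): flips 1 -> legal
(0,3): no bracket -> illegal
(1,1): flips 2 -> legal
(1,3): no bracket -> illegal
(2,1): flips 1 -> legal
(2,4): flips 1 -> legal
(2,5): no bracket -> illegal
(3,1): flips 3 -> legal
(4,1): flips 1 -> legal
(4,2): flips 1 -> legal
(4,5): flips 1 -> legal
(5,1): no bracket -> illegal
(5,2): flips 2 -> legal
(5,6): no bracket -> illegal
(6,1): no bracket -> illegal
(6,3): flips 3 -> legal
(6,4): flips 1 -> legal
(6,6): no bracket -> illegal
(7,1): flips 2 -> legal
(7,2): no bracket -> illegal
(7,3): no bracket -> illegal
(7,4): no bracket -> illegal
(7,5): flips 1 -> legal
(7,6): no bracket -> illegal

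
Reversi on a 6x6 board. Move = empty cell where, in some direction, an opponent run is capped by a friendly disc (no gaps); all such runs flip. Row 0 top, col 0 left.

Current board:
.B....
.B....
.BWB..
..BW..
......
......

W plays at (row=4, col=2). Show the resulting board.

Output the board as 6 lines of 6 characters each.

Place W at (4,2); scan 8 dirs for brackets.
Dir NW: first cell '.' (not opp) -> no flip
Dir N: opp run (3,2) capped by W -> flip
Dir NE: first cell 'W' (not opp) -> no flip
Dir W: first cell '.' (not opp) -> no flip
Dir E: first cell '.' (not opp) -> no flip
Dir SW: first cell '.' (not opp) -> no flip
Dir S: first cell '.' (not opp) -> no flip
Dir SE: first cell '.' (not opp) -> no flip
All flips: (3,2)

Answer: .B....
.B....
.BWB..
..WW..
..W...
......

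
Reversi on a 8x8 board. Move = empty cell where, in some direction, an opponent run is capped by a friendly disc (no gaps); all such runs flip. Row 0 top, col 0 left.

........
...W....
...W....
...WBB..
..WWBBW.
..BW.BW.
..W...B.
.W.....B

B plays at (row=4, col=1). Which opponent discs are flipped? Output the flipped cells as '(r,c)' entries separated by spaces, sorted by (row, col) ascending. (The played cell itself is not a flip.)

Answer: (4,2) (4,3)

Derivation:
Dir NW: first cell '.' (not opp) -> no flip
Dir N: first cell '.' (not opp) -> no flip
Dir NE: first cell '.' (not opp) -> no flip
Dir W: first cell '.' (not opp) -> no flip
Dir E: opp run (4,2) (4,3) capped by B -> flip
Dir SW: first cell '.' (not opp) -> no flip
Dir S: first cell '.' (not opp) -> no flip
Dir SE: first cell 'B' (not opp) -> no flip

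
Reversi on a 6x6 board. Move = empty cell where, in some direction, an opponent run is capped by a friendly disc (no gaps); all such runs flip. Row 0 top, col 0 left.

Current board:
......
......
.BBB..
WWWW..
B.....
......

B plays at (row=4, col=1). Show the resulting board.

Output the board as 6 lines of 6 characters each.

Place B at (4,1); scan 8 dirs for brackets.
Dir NW: opp run (3,0), next=edge -> no flip
Dir N: opp run (3,1) capped by B -> flip
Dir NE: opp run (3,2) capped by B -> flip
Dir W: first cell 'B' (not opp) -> no flip
Dir E: first cell '.' (not opp) -> no flip
Dir SW: first cell '.' (not opp) -> no flip
Dir S: first cell '.' (not opp) -> no flip
Dir SE: first cell '.' (not opp) -> no flip
All flips: (3,1) (3,2)

Answer: ......
......
.BBB..
WBBW..
BB....
......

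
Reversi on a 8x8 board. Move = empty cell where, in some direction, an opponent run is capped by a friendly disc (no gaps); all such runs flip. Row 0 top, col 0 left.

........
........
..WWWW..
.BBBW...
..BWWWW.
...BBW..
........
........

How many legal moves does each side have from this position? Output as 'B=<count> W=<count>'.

Answer: B=10 W=10

Derivation:
-- B to move --
(1,1): flips 1 -> legal
(1,2): flips 1 -> legal
(1,3): flips 2 -> legal
(1,4): flips 4 -> legal
(1,5): flips 1 -> legal
(1,6): no bracket -> illegal
(2,1): no bracket -> illegal
(2,6): no bracket -> illegal
(3,5): flips 2 -> legal
(3,6): flips 1 -> legal
(3,7): no bracket -> illegal
(4,7): flips 4 -> legal
(5,2): no bracket -> illegal
(5,6): flips 1 -> legal
(5,7): no bracket -> illegal
(6,4): no bracket -> illegal
(6,5): no bracket -> illegal
(6,6): flips 2 -> legal
B mobility = 10
-- W to move --
(2,0): no bracket -> illegal
(2,1): flips 1 -> legal
(3,0): flips 3 -> legal
(4,0): flips 1 -> legal
(4,1): flips 2 -> legal
(5,1): flips 2 -> legal
(5,2): flips 4 -> legal
(6,2): flips 1 -> legal
(6,3): flips 2 -> legal
(6,4): flips 1 -> legal
(6,5): flips 1 -> legal
W mobility = 10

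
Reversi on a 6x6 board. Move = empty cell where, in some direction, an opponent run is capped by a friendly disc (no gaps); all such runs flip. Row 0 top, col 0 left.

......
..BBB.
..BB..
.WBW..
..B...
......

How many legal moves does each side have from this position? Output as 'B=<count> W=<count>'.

-- B to move --
(2,0): flips 1 -> legal
(2,1): no bracket -> illegal
(2,4): flips 1 -> legal
(3,0): flips 1 -> legal
(3,4): flips 1 -> legal
(4,0): flips 1 -> legal
(4,1): no bracket -> illegal
(4,3): flips 1 -> legal
(4,4): flips 1 -> legal
B mobility = 7
-- W to move --
(0,1): no bracket -> illegal
(0,2): no bracket -> illegal
(0,3): flips 2 -> legal
(0,4): flips 2 -> legal
(0,5): no bracket -> illegal
(1,1): flips 1 -> legal
(1,5): no bracket -> illegal
(2,1): no bracket -> illegal
(2,4): no bracket -> illegal
(2,5): no bracket -> illegal
(3,4): no bracket -> illegal
(4,1): no bracket -> illegal
(4,3): no bracket -> illegal
(5,1): flips 1 -> legal
(5,2): no bracket -> illegal
(5,3): flips 1 -> legal
W mobility = 5

Answer: B=7 W=5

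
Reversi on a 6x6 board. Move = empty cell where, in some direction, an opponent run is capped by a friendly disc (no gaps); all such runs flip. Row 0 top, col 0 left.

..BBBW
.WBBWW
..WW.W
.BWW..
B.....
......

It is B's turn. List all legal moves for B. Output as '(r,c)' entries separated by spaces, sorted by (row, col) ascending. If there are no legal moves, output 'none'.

(0,0): no bracket -> illegal
(0,1): no bracket -> illegal
(1,0): flips 1 -> legal
(2,0): flips 1 -> legal
(2,1): no bracket -> illegal
(2,4): flips 1 -> legal
(3,4): flips 3 -> legal
(3,5): no bracket -> illegal
(4,1): no bracket -> illegal
(4,2): flips 2 -> legal
(4,3): flips 2 -> legal
(4,4): no bracket -> illegal

Answer: (1,0) (2,0) (2,4) (3,4) (4,2) (4,3)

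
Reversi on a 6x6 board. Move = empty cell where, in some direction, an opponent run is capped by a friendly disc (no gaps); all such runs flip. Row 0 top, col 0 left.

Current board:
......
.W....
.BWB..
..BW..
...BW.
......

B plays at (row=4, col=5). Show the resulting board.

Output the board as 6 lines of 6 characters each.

Answer: ......
.W....
.BWB..
..BW..
...BBB
......

Derivation:
Place B at (4,5); scan 8 dirs for brackets.
Dir NW: first cell '.' (not opp) -> no flip
Dir N: first cell '.' (not opp) -> no flip
Dir NE: edge -> no flip
Dir W: opp run (4,4) capped by B -> flip
Dir E: edge -> no flip
Dir SW: first cell '.' (not opp) -> no flip
Dir S: first cell '.' (not opp) -> no flip
Dir SE: edge -> no flip
All flips: (4,4)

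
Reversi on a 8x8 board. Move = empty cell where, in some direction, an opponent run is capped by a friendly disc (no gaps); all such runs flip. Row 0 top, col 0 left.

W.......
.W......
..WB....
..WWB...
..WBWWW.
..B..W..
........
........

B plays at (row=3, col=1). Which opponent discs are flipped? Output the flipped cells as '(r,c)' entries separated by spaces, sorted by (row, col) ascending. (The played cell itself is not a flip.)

Answer: (3,2) (3,3)

Derivation:
Dir NW: first cell '.' (not opp) -> no flip
Dir N: first cell '.' (not opp) -> no flip
Dir NE: opp run (2,2), next='.' -> no flip
Dir W: first cell '.' (not opp) -> no flip
Dir E: opp run (3,2) (3,3) capped by B -> flip
Dir SW: first cell '.' (not opp) -> no flip
Dir S: first cell '.' (not opp) -> no flip
Dir SE: opp run (4,2), next='.' -> no flip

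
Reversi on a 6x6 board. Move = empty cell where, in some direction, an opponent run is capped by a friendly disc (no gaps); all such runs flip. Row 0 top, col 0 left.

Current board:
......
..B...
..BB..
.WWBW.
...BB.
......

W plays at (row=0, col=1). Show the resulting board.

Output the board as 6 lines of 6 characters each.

Answer: .W....
..W...
..BW..
.WWBW.
...BB.
......

Derivation:
Place W at (0,1); scan 8 dirs for brackets.
Dir NW: edge -> no flip
Dir N: edge -> no flip
Dir NE: edge -> no flip
Dir W: first cell '.' (not opp) -> no flip
Dir E: first cell '.' (not opp) -> no flip
Dir SW: first cell '.' (not opp) -> no flip
Dir S: first cell '.' (not opp) -> no flip
Dir SE: opp run (1,2) (2,3) capped by W -> flip
All flips: (1,2) (2,3)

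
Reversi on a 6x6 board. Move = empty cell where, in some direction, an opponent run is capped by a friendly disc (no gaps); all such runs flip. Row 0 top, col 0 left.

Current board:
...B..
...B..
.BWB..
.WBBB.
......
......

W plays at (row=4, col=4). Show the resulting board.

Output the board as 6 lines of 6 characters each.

Place W at (4,4); scan 8 dirs for brackets.
Dir NW: opp run (3,3) capped by W -> flip
Dir N: opp run (3,4), next='.' -> no flip
Dir NE: first cell '.' (not opp) -> no flip
Dir W: first cell '.' (not opp) -> no flip
Dir E: first cell '.' (not opp) -> no flip
Dir SW: first cell '.' (not opp) -> no flip
Dir S: first cell '.' (not opp) -> no flip
Dir SE: first cell '.' (not opp) -> no flip
All flips: (3,3)

Answer: ...B..
...B..
.BWB..
.WBWB.
....W.
......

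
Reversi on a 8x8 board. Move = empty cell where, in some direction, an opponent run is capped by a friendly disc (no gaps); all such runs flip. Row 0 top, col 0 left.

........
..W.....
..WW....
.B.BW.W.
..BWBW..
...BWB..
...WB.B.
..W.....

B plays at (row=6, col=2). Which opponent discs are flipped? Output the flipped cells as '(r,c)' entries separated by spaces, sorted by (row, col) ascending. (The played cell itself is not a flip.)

Answer: (6,3)

Derivation:
Dir NW: first cell '.' (not opp) -> no flip
Dir N: first cell '.' (not opp) -> no flip
Dir NE: first cell 'B' (not opp) -> no flip
Dir W: first cell '.' (not opp) -> no flip
Dir E: opp run (6,3) capped by B -> flip
Dir SW: first cell '.' (not opp) -> no flip
Dir S: opp run (7,2), next=edge -> no flip
Dir SE: first cell '.' (not opp) -> no flip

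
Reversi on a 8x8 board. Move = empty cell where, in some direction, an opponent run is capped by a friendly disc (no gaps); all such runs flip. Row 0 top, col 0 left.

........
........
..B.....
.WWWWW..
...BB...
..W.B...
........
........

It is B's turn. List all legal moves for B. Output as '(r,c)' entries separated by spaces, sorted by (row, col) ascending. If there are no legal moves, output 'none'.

(2,0): no bracket -> illegal
(2,1): flips 1 -> legal
(2,3): flips 1 -> legal
(2,4): flips 1 -> legal
(2,5): flips 1 -> legal
(2,6): flips 1 -> legal
(3,0): no bracket -> illegal
(3,6): no bracket -> illegal
(4,0): flips 1 -> legal
(4,1): no bracket -> illegal
(4,2): flips 1 -> legal
(4,5): no bracket -> illegal
(4,6): no bracket -> illegal
(5,1): no bracket -> illegal
(5,3): no bracket -> illegal
(6,1): flips 1 -> legal
(6,2): no bracket -> illegal
(6,3): no bracket -> illegal

Answer: (2,1) (2,3) (2,4) (2,5) (2,6) (4,0) (4,2) (6,1)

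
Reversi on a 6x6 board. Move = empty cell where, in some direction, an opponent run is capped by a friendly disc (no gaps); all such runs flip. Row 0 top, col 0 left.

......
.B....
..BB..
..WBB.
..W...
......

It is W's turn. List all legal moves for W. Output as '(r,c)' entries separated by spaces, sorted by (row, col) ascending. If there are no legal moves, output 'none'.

(0,0): no bracket -> illegal
(0,1): no bracket -> illegal
(0,2): no bracket -> illegal
(1,0): no bracket -> illegal
(1,2): flips 1 -> legal
(1,3): no bracket -> illegal
(1,4): flips 1 -> legal
(2,0): no bracket -> illegal
(2,1): no bracket -> illegal
(2,4): flips 1 -> legal
(2,5): no bracket -> illegal
(3,1): no bracket -> illegal
(3,5): flips 2 -> legal
(4,3): no bracket -> illegal
(4,4): no bracket -> illegal
(4,5): no bracket -> illegal

Answer: (1,2) (1,4) (2,4) (3,5)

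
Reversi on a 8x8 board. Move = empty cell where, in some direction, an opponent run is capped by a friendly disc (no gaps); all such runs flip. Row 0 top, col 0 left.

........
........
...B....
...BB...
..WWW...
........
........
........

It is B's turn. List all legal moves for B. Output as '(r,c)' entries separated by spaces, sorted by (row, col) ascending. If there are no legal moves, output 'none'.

Answer: (5,1) (5,2) (5,3) (5,4) (5,5)

Derivation:
(3,1): no bracket -> illegal
(3,2): no bracket -> illegal
(3,5): no bracket -> illegal
(4,1): no bracket -> illegal
(4,5): no bracket -> illegal
(5,1): flips 1 -> legal
(5,2): flips 1 -> legal
(5,3): flips 1 -> legal
(5,4): flips 1 -> legal
(5,5): flips 1 -> legal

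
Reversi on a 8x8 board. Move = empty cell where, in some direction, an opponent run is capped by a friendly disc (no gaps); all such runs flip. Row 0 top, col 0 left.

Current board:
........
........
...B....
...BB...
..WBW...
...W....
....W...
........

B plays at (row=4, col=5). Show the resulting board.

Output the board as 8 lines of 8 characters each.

Place B at (4,5); scan 8 dirs for brackets.
Dir NW: first cell 'B' (not opp) -> no flip
Dir N: first cell '.' (not opp) -> no flip
Dir NE: first cell '.' (not opp) -> no flip
Dir W: opp run (4,4) capped by B -> flip
Dir E: first cell '.' (not opp) -> no flip
Dir SW: first cell '.' (not opp) -> no flip
Dir S: first cell '.' (not opp) -> no flip
Dir SE: first cell '.' (not opp) -> no flip
All flips: (4,4)

Answer: ........
........
...B....
...BB...
..WBBB..
...W....
....W...
........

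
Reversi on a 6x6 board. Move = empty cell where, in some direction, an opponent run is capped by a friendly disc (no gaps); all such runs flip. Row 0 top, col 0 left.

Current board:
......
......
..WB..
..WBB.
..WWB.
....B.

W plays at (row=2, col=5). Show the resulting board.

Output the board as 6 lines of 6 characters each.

Place W at (2,5); scan 8 dirs for brackets.
Dir NW: first cell '.' (not opp) -> no flip
Dir N: first cell '.' (not opp) -> no flip
Dir NE: edge -> no flip
Dir W: first cell '.' (not opp) -> no flip
Dir E: edge -> no flip
Dir SW: opp run (3,4) capped by W -> flip
Dir S: first cell '.' (not opp) -> no flip
Dir SE: edge -> no flip
All flips: (3,4)

Answer: ......
......
..WB.W
..WBW.
..WWB.
....B.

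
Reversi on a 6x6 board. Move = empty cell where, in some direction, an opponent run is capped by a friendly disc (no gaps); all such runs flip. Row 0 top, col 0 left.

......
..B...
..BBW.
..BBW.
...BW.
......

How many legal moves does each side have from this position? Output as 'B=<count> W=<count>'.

-- B to move --
(1,3): no bracket -> illegal
(1,4): no bracket -> illegal
(1,5): flips 1 -> legal
(2,5): flips 2 -> legal
(3,5): flips 1 -> legal
(4,5): flips 2 -> legal
(5,3): no bracket -> illegal
(5,4): no bracket -> illegal
(5,5): flips 1 -> legal
B mobility = 5
-- W to move --
(0,1): flips 2 -> legal
(0,2): no bracket -> illegal
(0,3): no bracket -> illegal
(1,1): flips 2 -> legal
(1,3): no bracket -> illegal
(1,4): no bracket -> illegal
(2,1): flips 2 -> legal
(3,1): flips 2 -> legal
(4,1): no bracket -> illegal
(4,2): flips 2 -> legal
(5,2): flips 1 -> legal
(5,3): no bracket -> illegal
(5,4): no bracket -> illegal
W mobility = 6

Answer: B=5 W=6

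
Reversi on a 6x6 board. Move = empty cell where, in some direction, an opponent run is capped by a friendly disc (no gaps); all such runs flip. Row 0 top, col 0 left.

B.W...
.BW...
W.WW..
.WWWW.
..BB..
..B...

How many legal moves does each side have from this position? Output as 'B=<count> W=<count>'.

-- B to move --
(0,1): no bracket -> illegal
(0,3): no bracket -> illegal
(1,0): no bracket -> illegal
(1,3): flips 3 -> legal
(1,4): no bracket -> illegal
(2,1): flips 1 -> legal
(2,4): flips 1 -> legal
(2,5): flips 1 -> legal
(3,0): no bracket -> illegal
(3,5): no bracket -> illegal
(4,0): no bracket -> illegal
(4,1): no bracket -> illegal
(4,4): flips 2 -> legal
(4,5): no bracket -> illegal
B mobility = 5
-- W to move --
(0,1): no bracket -> illegal
(1,0): flips 1 -> legal
(2,1): no bracket -> illegal
(4,1): no bracket -> illegal
(4,4): no bracket -> illegal
(5,1): flips 1 -> legal
(5,3): flips 2 -> legal
(5,4): flips 1 -> legal
W mobility = 4

Answer: B=5 W=4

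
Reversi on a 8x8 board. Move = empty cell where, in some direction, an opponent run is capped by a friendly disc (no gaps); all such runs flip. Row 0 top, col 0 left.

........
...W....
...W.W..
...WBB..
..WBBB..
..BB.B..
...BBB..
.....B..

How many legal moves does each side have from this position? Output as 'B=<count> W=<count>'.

-- B to move --
(0,2): no bracket -> illegal
(0,3): flips 3 -> legal
(0,4): no bracket -> illegal
(1,2): flips 1 -> legal
(1,4): no bracket -> illegal
(1,5): flips 1 -> legal
(1,6): flips 1 -> legal
(2,2): flips 1 -> legal
(2,4): no bracket -> illegal
(2,6): no bracket -> illegal
(3,1): flips 1 -> legal
(3,2): flips 2 -> legal
(3,6): no bracket -> illegal
(4,1): flips 1 -> legal
(5,1): no bracket -> illegal
B mobility = 8
-- W to move --
(2,4): no bracket -> illegal
(2,6): no bracket -> illegal
(3,2): no bracket -> illegal
(3,6): flips 2 -> legal
(4,1): no bracket -> illegal
(4,6): flips 3 -> legal
(5,1): no bracket -> illegal
(5,4): no bracket -> illegal
(5,6): flips 2 -> legal
(6,1): flips 3 -> legal
(6,2): flips 1 -> legal
(6,6): flips 2 -> legal
(7,2): no bracket -> illegal
(7,3): flips 3 -> legal
(7,4): no bracket -> illegal
(7,6): no bracket -> illegal
W mobility = 7

Answer: B=8 W=7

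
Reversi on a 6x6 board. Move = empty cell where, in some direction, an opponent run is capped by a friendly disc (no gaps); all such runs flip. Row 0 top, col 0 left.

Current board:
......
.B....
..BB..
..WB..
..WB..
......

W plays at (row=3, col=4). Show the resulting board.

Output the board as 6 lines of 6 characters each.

Place W at (3,4); scan 8 dirs for brackets.
Dir NW: opp run (2,3), next='.' -> no flip
Dir N: first cell '.' (not opp) -> no flip
Dir NE: first cell '.' (not opp) -> no flip
Dir W: opp run (3,3) capped by W -> flip
Dir E: first cell '.' (not opp) -> no flip
Dir SW: opp run (4,3), next='.' -> no flip
Dir S: first cell '.' (not opp) -> no flip
Dir SE: first cell '.' (not opp) -> no flip
All flips: (3,3)

Answer: ......
.B....
..BB..
..WWW.
..WB..
......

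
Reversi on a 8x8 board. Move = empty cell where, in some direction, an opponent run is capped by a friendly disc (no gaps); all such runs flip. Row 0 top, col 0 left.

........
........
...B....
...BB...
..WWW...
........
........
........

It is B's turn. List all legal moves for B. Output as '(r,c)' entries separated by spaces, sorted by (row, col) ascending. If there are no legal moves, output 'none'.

Answer: (5,1) (5,2) (5,3) (5,4) (5,5)

Derivation:
(3,1): no bracket -> illegal
(3,2): no bracket -> illegal
(3,5): no bracket -> illegal
(4,1): no bracket -> illegal
(4,5): no bracket -> illegal
(5,1): flips 1 -> legal
(5,2): flips 1 -> legal
(5,3): flips 1 -> legal
(5,4): flips 1 -> legal
(5,5): flips 1 -> legal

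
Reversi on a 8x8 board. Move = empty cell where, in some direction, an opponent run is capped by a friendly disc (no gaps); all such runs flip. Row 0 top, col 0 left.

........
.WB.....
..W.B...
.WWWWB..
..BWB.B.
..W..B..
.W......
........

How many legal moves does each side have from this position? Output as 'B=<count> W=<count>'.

-- B to move --
(0,0): flips 3 -> legal
(0,1): no bracket -> illegal
(0,2): no bracket -> illegal
(1,0): flips 1 -> legal
(1,3): no bracket -> illegal
(2,0): flips 1 -> legal
(2,1): no bracket -> illegal
(2,3): no bracket -> illegal
(2,5): no bracket -> illegal
(3,0): flips 4 -> legal
(4,0): no bracket -> illegal
(4,1): no bracket -> illegal
(4,5): no bracket -> illegal
(5,0): no bracket -> illegal
(5,1): no bracket -> illegal
(5,3): no bracket -> illegal
(5,4): no bracket -> illegal
(6,0): no bracket -> illegal
(6,2): flips 1 -> legal
(6,3): no bracket -> illegal
(7,0): no bracket -> illegal
(7,1): no bracket -> illegal
(7,2): no bracket -> illegal
B mobility = 5
-- W to move --
(0,1): no bracket -> illegal
(0,2): flips 1 -> legal
(0,3): no bracket -> illegal
(1,3): flips 1 -> legal
(1,4): flips 1 -> legal
(1,5): flips 1 -> legal
(2,1): no bracket -> illegal
(2,3): no bracket -> illegal
(2,5): no bracket -> illegal
(2,6): no bracket -> illegal
(3,6): flips 1 -> legal
(3,7): no bracket -> illegal
(4,1): flips 1 -> legal
(4,5): flips 1 -> legal
(4,7): no bracket -> illegal
(5,1): flips 1 -> legal
(5,3): flips 1 -> legal
(5,4): flips 1 -> legal
(5,6): no bracket -> illegal
(5,7): no bracket -> illegal
(6,4): no bracket -> illegal
(6,5): no bracket -> illegal
(6,6): flips 2 -> legal
W mobility = 11

Answer: B=5 W=11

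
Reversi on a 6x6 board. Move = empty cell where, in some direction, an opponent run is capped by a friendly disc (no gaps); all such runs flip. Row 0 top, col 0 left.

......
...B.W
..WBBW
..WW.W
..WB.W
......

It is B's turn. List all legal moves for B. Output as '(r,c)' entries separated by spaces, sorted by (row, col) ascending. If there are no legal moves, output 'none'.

(0,4): no bracket -> illegal
(0,5): no bracket -> illegal
(1,1): no bracket -> illegal
(1,2): no bracket -> illegal
(1,4): no bracket -> illegal
(2,1): flips 2 -> legal
(3,1): flips 1 -> legal
(3,4): no bracket -> illegal
(4,1): flips 2 -> legal
(4,4): no bracket -> illegal
(5,1): flips 2 -> legal
(5,2): no bracket -> illegal
(5,3): no bracket -> illegal
(5,4): no bracket -> illegal
(5,5): no bracket -> illegal

Answer: (2,1) (3,1) (4,1) (5,1)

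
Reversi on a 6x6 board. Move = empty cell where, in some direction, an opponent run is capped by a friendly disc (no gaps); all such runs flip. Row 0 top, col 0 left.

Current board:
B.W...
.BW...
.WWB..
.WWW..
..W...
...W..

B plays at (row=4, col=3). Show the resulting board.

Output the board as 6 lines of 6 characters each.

Answer: B.W...
.BW...
.WWB..
.WWB..
..WB..
...W..

Derivation:
Place B at (4,3); scan 8 dirs for brackets.
Dir NW: opp run (3,2) (2,1), next='.' -> no flip
Dir N: opp run (3,3) capped by B -> flip
Dir NE: first cell '.' (not opp) -> no flip
Dir W: opp run (4,2), next='.' -> no flip
Dir E: first cell '.' (not opp) -> no flip
Dir SW: first cell '.' (not opp) -> no flip
Dir S: opp run (5,3), next=edge -> no flip
Dir SE: first cell '.' (not opp) -> no flip
All flips: (3,3)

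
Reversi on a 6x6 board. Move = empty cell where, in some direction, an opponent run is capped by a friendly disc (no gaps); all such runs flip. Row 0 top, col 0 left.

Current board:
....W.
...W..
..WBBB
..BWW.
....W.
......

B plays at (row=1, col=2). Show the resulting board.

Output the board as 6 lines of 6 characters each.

Answer: ....W.
..BW..
..BBBB
..BWW.
....W.
......

Derivation:
Place B at (1,2); scan 8 dirs for brackets.
Dir NW: first cell '.' (not opp) -> no flip
Dir N: first cell '.' (not opp) -> no flip
Dir NE: first cell '.' (not opp) -> no flip
Dir W: first cell '.' (not opp) -> no flip
Dir E: opp run (1,3), next='.' -> no flip
Dir SW: first cell '.' (not opp) -> no flip
Dir S: opp run (2,2) capped by B -> flip
Dir SE: first cell 'B' (not opp) -> no flip
All flips: (2,2)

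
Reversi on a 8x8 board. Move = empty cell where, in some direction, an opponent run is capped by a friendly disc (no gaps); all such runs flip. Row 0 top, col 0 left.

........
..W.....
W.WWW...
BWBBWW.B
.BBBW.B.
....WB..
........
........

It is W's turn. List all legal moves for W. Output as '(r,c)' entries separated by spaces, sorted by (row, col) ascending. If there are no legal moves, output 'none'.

(2,1): flips 2 -> legal
(2,6): no bracket -> illegal
(2,7): no bracket -> illegal
(3,6): no bracket -> illegal
(4,0): flips 4 -> legal
(4,5): no bracket -> illegal
(4,7): no bracket -> illegal
(5,0): flips 2 -> legal
(5,1): flips 3 -> legal
(5,2): flips 3 -> legal
(5,3): flips 3 -> legal
(5,6): flips 1 -> legal
(5,7): flips 1 -> legal
(6,4): no bracket -> illegal
(6,5): no bracket -> illegal
(6,6): flips 1 -> legal

Answer: (2,1) (4,0) (5,0) (5,1) (5,2) (5,3) (5,6) (5,7) (6,6)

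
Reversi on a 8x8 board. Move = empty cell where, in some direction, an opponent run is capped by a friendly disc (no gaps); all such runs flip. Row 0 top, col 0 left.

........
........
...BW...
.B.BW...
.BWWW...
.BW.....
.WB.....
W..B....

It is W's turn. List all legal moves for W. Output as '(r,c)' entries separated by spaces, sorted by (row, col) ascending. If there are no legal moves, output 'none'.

(1,2): flips 1 -> legal
(1,3): flips 2 -> legal
(1,4): no bracket -> illegal
(2,0): flips 1 -> legal
(2,1): flips 3 -> legal
(2,2): flips 2 -> legal
(3,0): flips 1 -> legal
(3,2): flips 1 -> legal
(4,0): flips 1 -> legal
(5,0): flips 1 -> legal
(5,3): no bracket -> illegal
(6,0): flips 1 -> legal
(6,3): flips 1 -> legal
(6,4): no bracket -> illegal
(7,1): no bracket -> illegal
(7,2): flips 1 -> legal
(7,4): no bracket -> illegal

Answer: (1,2) (1,3) (2,0) (2,1) (2,2) (3,0) (3,2) (4,0) (5,0) (6,0) (6,3) (7,2)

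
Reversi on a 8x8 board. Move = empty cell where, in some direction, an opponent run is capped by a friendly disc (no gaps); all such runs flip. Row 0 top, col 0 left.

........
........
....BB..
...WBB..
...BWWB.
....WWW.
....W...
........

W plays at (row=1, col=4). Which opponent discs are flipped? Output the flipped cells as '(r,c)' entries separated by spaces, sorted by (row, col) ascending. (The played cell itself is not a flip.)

Dir NW: first cell '.' (not opp) -> no flip
Dir N: first cell '.' (not opp) -> no flip
Dir NE: first cell '.' (not opp) -> no flip
Dir W: first cell '.' (not opp) -> no flip
Dir E: first cell '.' (not opp) -> no flip
Dir SW: first cell '.' (not opp) -> no flip
Dir S: opp run (2,4) (3,4) capped by W -> flip
Dir SE: opp run (2,5), next='.' -> no flip

Answer: (2,4) (3,4)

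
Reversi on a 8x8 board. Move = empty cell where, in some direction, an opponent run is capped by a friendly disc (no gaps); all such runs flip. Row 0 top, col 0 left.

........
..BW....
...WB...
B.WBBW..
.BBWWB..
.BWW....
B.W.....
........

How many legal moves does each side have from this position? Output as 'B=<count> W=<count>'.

-- B to move --
(0,2): flips 1 -> legal
(0,3): flips 2 -> legal
(0,4): no bracket -> illegal
(1,4): flips 3 -> legal
(2,1): no bracket -> illegal
(2,2): flips 2 -> legal
(2,5): flips 1 -> legal
(2,6): no bracket -> illegal
(3,1): flips 1 -> legal
(3,6): flips 1 -> legal
(4,6): flips 1 -> legal
(5,4): flips 3 -> legal
(5,5): flips 1 -> legal
(6,1): flips 2 -> legal
(6,3): flips 3 -> legal
(6,4): flips 1 -> legal
(7,1): no bracket -> illegal
(7,2): flips 2 -> legal
(7,3): flips 1 -> legal
B mobility = 15
-- W to move --
(0,1): flips 1 -> legal
(0,2): no bracket -> illegal
(0,3): no bracket -> illegal
(1,1): flips 1 -> legal
(1,4): flips 2 -> legal
(1,5): no bracket -> illegal
(2,0): no bracket -> illegal
(2,1): no bracket -> illegal
(2,2): flips 1 -> legal
(2,5): flips 2 -> legal
(3,1): flips 1 -> legal
(3,6): no bracket -> illegal
(4,0): flips 3 -> legal
(4,6): flips 1 -> legal
(5,0): flips 2 -> legal
(5,4): no bracket -> illegal
(5,5): flips 1 -> legal
(5,6): flips 2 -> legal
(6,1): no bracket -> illegal
(7,0): no bracket -> illegal
(7,1): no bracket -> illegal
W mobility = 11

Answer: B=15 W=11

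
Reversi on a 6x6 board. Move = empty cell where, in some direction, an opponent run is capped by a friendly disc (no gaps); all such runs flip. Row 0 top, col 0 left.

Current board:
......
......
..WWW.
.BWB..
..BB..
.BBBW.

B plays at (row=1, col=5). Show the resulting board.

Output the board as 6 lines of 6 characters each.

Place B at (1,5); scan 8 dirs for brackets.
Dir NW: first cell '.' (not opp) -> no flip
Dir N: first cell '.' (not opp) -> no flip
Dir NE: edge -> no flip
Dir W: first cell '.' (not opp) -> no flip
Dir E: edge -> no flip
Dir SW: opp run (2,4) capped by B -> flip
Dir S: first cell '.' (not opp) -> no flip
Dir SE: edge -> no flip
All flips: (2,4)

Answer: ......
.....B
..WWB.
.BWB..
..BB..
.BBBW.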